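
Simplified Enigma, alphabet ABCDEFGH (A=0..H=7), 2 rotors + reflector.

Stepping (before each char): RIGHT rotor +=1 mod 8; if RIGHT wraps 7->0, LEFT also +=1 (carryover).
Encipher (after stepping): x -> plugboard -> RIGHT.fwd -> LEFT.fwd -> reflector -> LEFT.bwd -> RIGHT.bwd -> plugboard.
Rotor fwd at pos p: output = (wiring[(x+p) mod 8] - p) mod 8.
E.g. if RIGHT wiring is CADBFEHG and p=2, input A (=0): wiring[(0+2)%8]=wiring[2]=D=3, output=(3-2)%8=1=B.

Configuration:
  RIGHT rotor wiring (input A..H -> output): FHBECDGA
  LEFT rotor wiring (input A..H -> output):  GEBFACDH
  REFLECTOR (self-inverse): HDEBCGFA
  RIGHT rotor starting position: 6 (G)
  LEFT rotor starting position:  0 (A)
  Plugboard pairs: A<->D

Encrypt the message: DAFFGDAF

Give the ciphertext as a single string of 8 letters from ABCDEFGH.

Answer: EHEDCBFC

Derivation:
Char 1 ('D'): step: R->7, L=0; D->plug->A->R->B->L->E->refl->C->L'->F->R'->E->plug->E
Char 2 ('A'): step: R->0, L->1 (L advanced); A->plug->D->R->E->L->B->refl->D->L'->A->R'->H->plug->H
Char 3 ('F'): step: R->1, L=1; F->plug->F->R->F->L->C->refl->E->L'->C->R'->E->plug->E
Char 4 ('F'): step: R->2, L=1; F->plug->F->R->G->L->G->refl->F->L'->H->R'->A->plug->D
Char 5 ('G'): step: R->3, L=1; G->plug->G->R->E->L->B->refl->D->L'->A->R'->C->plug->C
Char 6 ('D'): step: R->4, L=1; D->plug->A->R->G->L->G->refl->F->L'->H->R'->B->plug->B
Char 7 ('A'): step: R->5, L=1; A->plug->D->R->A->L->D->refl->B->L'->E->R'->F->plug->F
Char 8 ('F'): step: R->6, L=1; F->plug->F->R->G->L->G->refl->F->L'->H->R'->C->plug->C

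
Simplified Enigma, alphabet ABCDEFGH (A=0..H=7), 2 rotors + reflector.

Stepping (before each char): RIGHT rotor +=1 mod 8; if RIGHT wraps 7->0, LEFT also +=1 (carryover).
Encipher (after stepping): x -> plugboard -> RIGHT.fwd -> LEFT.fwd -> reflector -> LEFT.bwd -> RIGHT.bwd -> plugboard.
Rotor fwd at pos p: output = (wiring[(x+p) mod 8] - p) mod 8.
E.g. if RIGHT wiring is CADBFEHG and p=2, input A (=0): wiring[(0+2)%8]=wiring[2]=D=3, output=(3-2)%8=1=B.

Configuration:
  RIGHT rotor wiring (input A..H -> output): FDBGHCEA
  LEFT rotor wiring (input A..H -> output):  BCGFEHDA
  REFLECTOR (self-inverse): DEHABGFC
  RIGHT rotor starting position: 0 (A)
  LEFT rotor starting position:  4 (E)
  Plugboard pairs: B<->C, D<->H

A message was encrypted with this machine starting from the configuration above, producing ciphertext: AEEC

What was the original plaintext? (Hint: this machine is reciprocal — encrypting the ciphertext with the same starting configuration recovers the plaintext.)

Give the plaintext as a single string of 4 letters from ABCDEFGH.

Answer: HFCD

Derivation:
Char 1 ('A'): step: R->1, L=4; A->plug->A->R->C->L->H->refl->C->L'->G->R'->D->plug->H
Char 2 ('E'): step: R->2, L=4; E->plug->E->R->C->L->H->refl->C->L'->G->R'->F->plug->F
Char 3 ('E'): step: R->3, L=4; E->plug->E->R->F->L->G->refl->F->L'->E->R'->B->plug->C
Char 4 ('C'): step: R->4, L=4; C->plug->B->R->G->L->C->refl->H->L'->C->R'->H->plug->D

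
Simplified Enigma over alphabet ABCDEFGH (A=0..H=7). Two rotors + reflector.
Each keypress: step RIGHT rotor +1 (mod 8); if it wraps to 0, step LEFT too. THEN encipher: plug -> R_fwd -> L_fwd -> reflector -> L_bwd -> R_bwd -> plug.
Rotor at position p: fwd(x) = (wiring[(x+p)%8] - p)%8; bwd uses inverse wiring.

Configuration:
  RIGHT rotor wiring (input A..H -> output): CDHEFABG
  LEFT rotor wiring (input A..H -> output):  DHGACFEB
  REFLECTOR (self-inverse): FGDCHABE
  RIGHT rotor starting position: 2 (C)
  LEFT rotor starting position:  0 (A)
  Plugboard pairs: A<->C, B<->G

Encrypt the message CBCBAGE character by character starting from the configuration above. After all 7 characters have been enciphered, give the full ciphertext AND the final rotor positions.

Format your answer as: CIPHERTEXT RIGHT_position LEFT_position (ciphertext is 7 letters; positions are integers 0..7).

Answer: DADHDFB 1 1

Derivation:
Char 1 ('C'): step: R->3, L=0; C->plug->A->R->B->L->H->refl->E->L'->G->R'->D->plug->D
Char 2 ('B'): step: R->4, L=0; B->plug->G->R->D->L->A->refl->F->L'->F->R'->C->plug->A
Char 3 ('C'): step: R->5, L=0; C->plug->A->R->D->L->A->refl->F->L'->F->R'->D->plug->D
Char 4 ('B'): step: R->6, L=0; B->plug->G->R->H->L->B->refl->G->L'->C->R'->H->plug->H
Char 5 ('A'): step: R->7, L=0; A->plug->C->R->E->L->C->refl->D->L'->A->R'->D->plug->D
Char 6 ('G'): step: R->0, L->1 (L advanced); G->plug->B->R->D->L->B->refl->G->L'->A->R'->F->plug->F
Char 7 ('E'): step: R->1, L=1; E->plug->E->R->H->L->C->refl->D->L'->F->R'->G->plug->B
Final: ciphertext=DADHDFB, RIGHT=1, LEFT=1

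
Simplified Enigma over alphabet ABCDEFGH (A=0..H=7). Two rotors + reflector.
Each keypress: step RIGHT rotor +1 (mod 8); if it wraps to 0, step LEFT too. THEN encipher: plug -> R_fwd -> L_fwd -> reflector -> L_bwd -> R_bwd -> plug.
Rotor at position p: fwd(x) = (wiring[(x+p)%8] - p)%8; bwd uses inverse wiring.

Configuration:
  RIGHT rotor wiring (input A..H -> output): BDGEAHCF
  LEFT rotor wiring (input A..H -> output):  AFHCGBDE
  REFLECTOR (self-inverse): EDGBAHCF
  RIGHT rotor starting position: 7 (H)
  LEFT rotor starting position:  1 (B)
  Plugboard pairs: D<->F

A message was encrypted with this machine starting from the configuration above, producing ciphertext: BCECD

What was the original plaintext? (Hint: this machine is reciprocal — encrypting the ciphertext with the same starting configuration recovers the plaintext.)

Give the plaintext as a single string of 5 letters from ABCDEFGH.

Answer: EHDFA

Derivation:
Char 1 ('B'): step: R->0, L->2 (L advanced); B->plug->B->R->D->L->H->refl->F->L'->A->R'->E->plug->E
Char 2 ('C'): step: R->1, L=2; C->plug->C->R->D->L->H->refl->F->L'->A->R'->H->plug->H
Char 3 ('E'): step: R->2, L=2; E->plug->E->R->A->L->F->refl->H->L'->D->R'->F->plug->D
Char 4 ('C'): step: R->3, L=2; C->plug->C->R->E->L->B->refl->D->L'->H->R'->D->plug->F
Char 5 ('D'): step: R->4, L=2; D->plug->F->R->H->L->D->refl->B->L'->E->R'->A->plug->A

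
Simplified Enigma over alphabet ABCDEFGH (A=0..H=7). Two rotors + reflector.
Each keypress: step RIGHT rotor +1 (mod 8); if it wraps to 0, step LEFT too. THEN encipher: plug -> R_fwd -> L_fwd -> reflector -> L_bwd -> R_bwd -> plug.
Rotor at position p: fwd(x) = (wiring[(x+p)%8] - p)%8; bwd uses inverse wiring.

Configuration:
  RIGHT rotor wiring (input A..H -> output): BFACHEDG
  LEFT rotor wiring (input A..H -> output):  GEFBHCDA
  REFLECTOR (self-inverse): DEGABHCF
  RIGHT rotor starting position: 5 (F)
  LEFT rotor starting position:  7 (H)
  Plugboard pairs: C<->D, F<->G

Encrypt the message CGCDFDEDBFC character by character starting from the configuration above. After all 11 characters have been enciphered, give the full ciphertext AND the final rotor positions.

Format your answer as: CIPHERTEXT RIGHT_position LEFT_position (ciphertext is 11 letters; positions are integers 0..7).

Answer: BAGEAEBGAGD 0 1

Derivation:
Char 1 ('C'): step: R->6, L=7; C->plug->D->R->H->L->E->refl->B->L'->A->R'->B->plug->B
Char 2 ('G'): step: R->7, L=7; G->plug->F->R->A->L->B->refl->E->L'->H->R'->A->plug->A
Char 3 ('C'): step: R->0, L->0 (L advanced); C->plug->D->R->C->L->F->refl->H->L'->E->R'->F->plug->G
Char 4 ('D'): step: R->1, L=0; D->plug->C->R->B->L->E->refl->B->L'->D->R'->E->plug->E
Char 5 ('F'): step: R->2, L=0; F->plug->G->R->H->L->A->refl->D->L'->G->R'->A->plug->A
Char 6 ('D'): step: R->3, L=0; D->plug->C->R->B->L->E->refl->B->L'->D->R'->E->plug->E
Char 7 ('E'): step: R->4, L=0; E->plug->E->R->F->L->C->refl->G->L'->A->R'->B->plug->B
Char 8 ('D'): step: R->5, L=0; D->plug->C->R->B->L->E->refl->B->L'->D->R'->F->plug->G
Char 9 ('B'): step: R->6, L=0; B->plug->B->R->A->L->G->refl->C->L'->F->R'->A->plug->A
Char 10 ('F'): step: R->7, L=0; F->plug->G->R->F->L->C->refl->G->L'->A->R'->F->plug->G
Char 11 ('C'): step: R->0, L->1 (L advanced); C->plug->D->R->C->L->A->refl->D->L'->A->R'->C->plug->D
Final: ciphertext=BAGEAEBGAGD, RIGHT=0, LEFT=1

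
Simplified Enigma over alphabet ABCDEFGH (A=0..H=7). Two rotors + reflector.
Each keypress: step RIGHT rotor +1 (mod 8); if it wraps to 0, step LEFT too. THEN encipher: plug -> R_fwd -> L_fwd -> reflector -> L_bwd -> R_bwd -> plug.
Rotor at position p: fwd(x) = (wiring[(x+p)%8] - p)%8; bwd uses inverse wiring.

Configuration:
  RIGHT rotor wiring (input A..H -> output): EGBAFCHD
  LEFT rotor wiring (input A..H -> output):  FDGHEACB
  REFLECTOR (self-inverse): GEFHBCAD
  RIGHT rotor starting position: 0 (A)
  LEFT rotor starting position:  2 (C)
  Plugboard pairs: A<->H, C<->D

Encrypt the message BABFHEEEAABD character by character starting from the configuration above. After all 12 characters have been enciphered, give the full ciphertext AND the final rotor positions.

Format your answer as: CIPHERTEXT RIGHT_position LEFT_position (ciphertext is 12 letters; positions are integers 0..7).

Char 1 ('B'): step: R->1, L=2; B->plug->B->R->A->L->E->refl->B->L'->H->R'->C->plug->D
Char 2 ('A'): step: R->2, L=2; A->plug->H->R->E->L->A->refl->G->L'->D->R'->C->plug->D
Char 3 ('B'): step: R->3, L=2; B->plug->B->R->C->L->C->refl->F->L'->B->R'->F->plug->F
Char 4 ('F'): step: R->4, L=2; F->plug->F->R->C->L->C->refl->F->L'->B->R'->A->plug->H
Char 5 ('H'): step: R->5, L=2; H->plug->A->R->F->L->H->refl->D->L'->G->R'->C->plug->D
Char 6 ('E'): step: R->6, L=2; E->plug->E->R->D->L->G->refl->A->L'->E->R'->H->plug->A
Char 7 ('E'): step: R->7, L=2; E->plug->E->R->B->L->F->refl->C->L'->C->R'->D->plug->C
Char 8 ('E'): step: R->0, L->3 (L advanced); E->plug->E->R->F->L->C->refl->F->L'->C->R'->F->plug->F
Char 9 ('A'): step: R->1, L=3; A->plug->H->R->D->L->H->refl->D->L'->H->R'->C->plug->D
Char 10 ('A'): step: R->2, L=3; A->plug->H->R->E->L->G->refl->A->L'->G->R'->B->plug->B
Char 11 ('B'): step: R->3, L=3; B->plug->B->R->C->L->F->refl->C->L'->F->R'->A->plug->H
Char 12 ('D'): step: R->4, L=3; D->plug->C->R->D->L->H->refl->D->L'->H->R'->D->plug->C
Final: ciphertext=DDFHDACFDBHC, RIGHT=4, LEFT=3

Answer: DDFHDACFDBHC 4 3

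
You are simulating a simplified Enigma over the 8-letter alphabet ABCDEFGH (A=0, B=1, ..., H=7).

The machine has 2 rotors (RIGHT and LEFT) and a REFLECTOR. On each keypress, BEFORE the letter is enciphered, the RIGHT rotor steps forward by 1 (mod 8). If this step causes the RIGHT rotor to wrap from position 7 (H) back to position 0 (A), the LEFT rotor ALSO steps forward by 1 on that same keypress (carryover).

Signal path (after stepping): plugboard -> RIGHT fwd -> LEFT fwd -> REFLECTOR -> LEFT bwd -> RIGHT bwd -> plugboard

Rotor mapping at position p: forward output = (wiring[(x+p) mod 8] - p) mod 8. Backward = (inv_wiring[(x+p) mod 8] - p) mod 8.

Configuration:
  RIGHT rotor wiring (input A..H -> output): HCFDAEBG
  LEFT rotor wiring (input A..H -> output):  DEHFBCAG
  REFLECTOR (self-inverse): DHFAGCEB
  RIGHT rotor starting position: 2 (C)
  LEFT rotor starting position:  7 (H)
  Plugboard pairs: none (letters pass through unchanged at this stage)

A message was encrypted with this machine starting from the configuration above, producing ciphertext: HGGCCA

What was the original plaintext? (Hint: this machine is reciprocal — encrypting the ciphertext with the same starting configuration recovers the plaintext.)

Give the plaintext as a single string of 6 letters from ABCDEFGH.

Answer: BAHDDG

Derivation:
Char 1 ('H'): step: R->3, L=7; H->plug->H->R->C->L->F->refl->C->L'->F->R'->B->plug->B
Char 2 ('G'): step: R->4, L=7; G->plug->G->R->B->L->E->refl->G->L'->E->R'->A->plug->A
Char 3 ('G'): step: R->5, L=7; G->plug->G->R->G->L->D->refl->A->L'->D->R'->H->plug->H
Char 4 ('C'): step: R->6, L=7; C->plug->C->R->B->L->E->refl->G->L'->E->R'->D->plug->D
Char 5 ('C'): step: R->7, L=7; C->plug->C->R->D->L->A->refl->D->L'->G->R'->D->plug->D
Char 6 ('A'): step: R->0, L->0 (L advanced); A->plug->A->R->H->L->G->refl->E->L'->B->R'->G->plug->G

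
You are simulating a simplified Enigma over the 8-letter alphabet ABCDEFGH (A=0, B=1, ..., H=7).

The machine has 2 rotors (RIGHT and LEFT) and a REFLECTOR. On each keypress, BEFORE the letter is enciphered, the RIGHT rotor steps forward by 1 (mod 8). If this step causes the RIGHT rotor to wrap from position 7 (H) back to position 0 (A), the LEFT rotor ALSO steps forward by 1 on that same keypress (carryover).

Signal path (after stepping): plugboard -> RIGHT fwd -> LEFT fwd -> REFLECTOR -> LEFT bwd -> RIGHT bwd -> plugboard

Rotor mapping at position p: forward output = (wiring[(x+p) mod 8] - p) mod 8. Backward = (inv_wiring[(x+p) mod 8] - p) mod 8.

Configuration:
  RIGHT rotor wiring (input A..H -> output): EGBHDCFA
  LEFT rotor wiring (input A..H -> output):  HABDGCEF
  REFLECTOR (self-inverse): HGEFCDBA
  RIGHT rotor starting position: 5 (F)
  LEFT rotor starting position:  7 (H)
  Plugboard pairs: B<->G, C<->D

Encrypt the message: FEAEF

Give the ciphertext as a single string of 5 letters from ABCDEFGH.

Char 1 ('F'): step: R->6, L=7; F->plug->F->R->B->L->A->refl->H->L'->F->R'->G->plug->B
Char 2 ('E'): step: R->7, L=7; E->plug->E->R->A->L->G->refl->B->L'->C->R'->D->plug->C
Char 3 ('A'): step: R->0, L->0 (L advanced); A->plug->A->R->E->L->G->refl->B->L'->C->R'->F->plug->F
Char 4 ('E'): step: R->1, L=0; E->plug->E->R->B->L->A->refl->H->L'->A->R'->B->plug->G
Char 5 ('F'): step: R->2, L=0; F->plug->F->R->G->L->E->refl->C->L'->F->R'->B->plug->G

Answer: BCFGG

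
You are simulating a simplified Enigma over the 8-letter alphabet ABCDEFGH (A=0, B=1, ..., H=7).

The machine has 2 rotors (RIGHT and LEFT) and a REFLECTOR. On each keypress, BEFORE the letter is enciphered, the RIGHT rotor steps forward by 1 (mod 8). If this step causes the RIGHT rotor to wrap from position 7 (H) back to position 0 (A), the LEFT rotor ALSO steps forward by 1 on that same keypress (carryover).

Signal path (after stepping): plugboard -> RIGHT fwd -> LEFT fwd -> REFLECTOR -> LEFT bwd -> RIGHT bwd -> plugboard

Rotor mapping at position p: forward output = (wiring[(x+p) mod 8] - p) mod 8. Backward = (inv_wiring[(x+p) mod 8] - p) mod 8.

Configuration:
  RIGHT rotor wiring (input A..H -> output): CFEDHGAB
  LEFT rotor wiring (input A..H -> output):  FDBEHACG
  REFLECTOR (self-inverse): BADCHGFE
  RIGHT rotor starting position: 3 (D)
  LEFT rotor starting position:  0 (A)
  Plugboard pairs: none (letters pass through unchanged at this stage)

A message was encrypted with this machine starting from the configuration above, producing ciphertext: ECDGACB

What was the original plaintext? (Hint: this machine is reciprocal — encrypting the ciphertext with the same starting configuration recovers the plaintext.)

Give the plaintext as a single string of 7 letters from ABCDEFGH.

Char 1 ('E'): step: R->4, L=0; E->plug->E->R->G->L->C->refl->D->L'->B->R'->F->plug->F
Char 2 ('C'): step: R->5, L=0; C->plug->C->R->E->L->H->refl->E->L'->D->R'->B->plug->B
Char 3 ('D'): step: R->6, L=0; D->plug->D->R->H->L->G->refl->F->L'->A->R'->H->plug->H
Char 4 ('G'): step: R->7, L=0; G->plug->G->R->H->L->G->refl->F->L'->A->R'->F->plug->F
Char 5 ('A'): step: R->0, L->1 (L advanced); A->plug->A->R->C->L->D->refl->C->L'->A->R'->G->plug->G
Char 6 ('C'): step: R->1, L=1; C->plug->C->R->C->L->D->refl->C->L'->A->R'->G->plug->G
Char 7 ('B'): step: R->2, L=1; B->plug->B->R->B->L->A->refl->B->L'->F->R'->C->plug->C

Answer: FBHFGGC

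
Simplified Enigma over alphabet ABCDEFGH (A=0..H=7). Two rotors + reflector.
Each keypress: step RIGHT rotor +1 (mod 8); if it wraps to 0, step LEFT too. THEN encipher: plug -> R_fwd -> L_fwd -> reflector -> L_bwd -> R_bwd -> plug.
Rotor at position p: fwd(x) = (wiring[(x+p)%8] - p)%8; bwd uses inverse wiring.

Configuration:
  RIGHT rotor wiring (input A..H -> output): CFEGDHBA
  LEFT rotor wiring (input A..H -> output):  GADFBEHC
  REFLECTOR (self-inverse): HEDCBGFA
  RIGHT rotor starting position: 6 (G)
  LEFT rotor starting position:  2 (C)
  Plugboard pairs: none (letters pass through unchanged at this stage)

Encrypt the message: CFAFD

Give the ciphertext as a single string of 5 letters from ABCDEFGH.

Answer: GCGCH

Derivation:
Char 1 ('C'): step: R->7, L=2; C->plug->C->R->G->L->E->refl->B->L'->A->R'->G->plug->G
Char 2 ('F'): step: R->0, L->3 (L advanced); F->plug->F->R->H->L->A->refl->H->L'->E->R'->C->plug->C
Char 3 ('A'): step: R->1, L=3; A->plug->A->R->E->L->H->refl->A->L'->H->R'->G->plug->G
Char 4 ('F'): step: R->2, L=3; F->plug->F->R->G->L->F->refl->G->L'->B->R'->C->plug->C
Char 5 ('D'): step: R->3, L=3; D->plug->D->R->G->L->F->refl->G->L'->B->R'->H->plug->H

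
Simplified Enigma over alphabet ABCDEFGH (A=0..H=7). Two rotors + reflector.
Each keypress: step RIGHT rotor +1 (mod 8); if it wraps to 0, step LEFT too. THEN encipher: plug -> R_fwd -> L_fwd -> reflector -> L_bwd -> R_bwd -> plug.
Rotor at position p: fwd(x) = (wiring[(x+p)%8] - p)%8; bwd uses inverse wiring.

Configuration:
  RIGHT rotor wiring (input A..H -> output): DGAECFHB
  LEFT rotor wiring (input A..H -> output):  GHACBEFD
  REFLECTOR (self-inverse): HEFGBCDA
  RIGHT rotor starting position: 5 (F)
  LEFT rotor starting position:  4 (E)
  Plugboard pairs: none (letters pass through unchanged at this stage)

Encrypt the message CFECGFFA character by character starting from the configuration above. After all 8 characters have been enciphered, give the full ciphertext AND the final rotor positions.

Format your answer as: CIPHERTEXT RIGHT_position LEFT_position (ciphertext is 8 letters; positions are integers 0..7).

Answer: HDFBCADE 5 5

Derivation:
Char 1 ('C'): step: R->6, L=4; C->plug->C->R->F->L->D->refl->G->L'->H->R'->H->plug->H
Char 2 ('F'): step: R->7, L=4; F->plug->F->R->D->L->H->refl->A->L'->B->R'->D->plug->D
Char 3 ('E'): step: R->0, L->5 (L advanced); E->plug->E->R->C->L->G->refl->D->L'->F->R'->F->plug->F
Char 4 ('C'): step: R->1, L=5; C->plug->C->R->D->L->B->refl->E->L'->H->R'->B->plug->B
Char 5 ('G'): step: R->2, L=5; G->plug->G->R->B->L->A->refl->H->L'->A->R'->C->plug->C
Char 6 ('F'): step: R->3, L=5; F->plug->F->R->A->L->H->refl->A->L'->B->R'->A->plug->A
Char 7 ('F'): step: R->4, L=5; F->plug->F->R->C->L->G->refl->D->L'->F->R'->D->plug->D
Char 8 ('A'): step: R->5, L=5; A->plug->A->R->A->L->H->refl->A->L'->B->R'->E->plug->E
Final: ciphertext=HDFBCADE, RIGHT=5, LEFT=5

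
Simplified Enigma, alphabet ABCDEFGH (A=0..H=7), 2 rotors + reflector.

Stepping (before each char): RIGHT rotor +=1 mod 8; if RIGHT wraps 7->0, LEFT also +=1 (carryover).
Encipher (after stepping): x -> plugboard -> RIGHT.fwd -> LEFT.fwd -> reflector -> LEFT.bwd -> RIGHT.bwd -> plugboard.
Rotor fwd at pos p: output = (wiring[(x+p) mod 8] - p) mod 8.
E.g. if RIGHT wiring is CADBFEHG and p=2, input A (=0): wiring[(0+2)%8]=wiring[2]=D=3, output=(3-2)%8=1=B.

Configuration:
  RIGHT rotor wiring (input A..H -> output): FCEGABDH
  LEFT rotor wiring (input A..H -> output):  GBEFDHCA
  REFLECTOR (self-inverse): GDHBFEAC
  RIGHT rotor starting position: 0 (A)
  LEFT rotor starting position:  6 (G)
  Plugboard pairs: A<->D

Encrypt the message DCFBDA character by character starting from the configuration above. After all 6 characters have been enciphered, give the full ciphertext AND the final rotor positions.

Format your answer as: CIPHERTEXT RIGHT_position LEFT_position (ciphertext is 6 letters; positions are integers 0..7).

Char 1 ('D'): step: R->1, L=6; D->plug->A->R->B->L->C->refl->H->L'->F->R'->C->plug->C
Char 2 ('C'): step: R->2, L=6; C->plug->C->R->G->L->F->refl->E->L'->A->R'->H->plug->H
Char 3 ('F'): step: R->3, L=6; F->plug->F->R->C->L->A->refl->G->L'->E->R'->E->plug->E
Char 4 ('B'): step: R->4, L=6; B->plug->B->R->F->L->H->refl->C->L'->B->R'->E->plug->E
Char 5 ('D'): step: R->5, L=6; D->plug->A->R->E->L->G->refl->A->L'->C->R'->C->plug->C
Char 6 ('A'): step: R->6, L=6; A->plug->D->R->E->L->G->refl->A->L'->C->R'->G->plug->G
Final: ciphertext=CHEECG, RIGHT=6, LEFT=6

Answer: CHEECG 6 6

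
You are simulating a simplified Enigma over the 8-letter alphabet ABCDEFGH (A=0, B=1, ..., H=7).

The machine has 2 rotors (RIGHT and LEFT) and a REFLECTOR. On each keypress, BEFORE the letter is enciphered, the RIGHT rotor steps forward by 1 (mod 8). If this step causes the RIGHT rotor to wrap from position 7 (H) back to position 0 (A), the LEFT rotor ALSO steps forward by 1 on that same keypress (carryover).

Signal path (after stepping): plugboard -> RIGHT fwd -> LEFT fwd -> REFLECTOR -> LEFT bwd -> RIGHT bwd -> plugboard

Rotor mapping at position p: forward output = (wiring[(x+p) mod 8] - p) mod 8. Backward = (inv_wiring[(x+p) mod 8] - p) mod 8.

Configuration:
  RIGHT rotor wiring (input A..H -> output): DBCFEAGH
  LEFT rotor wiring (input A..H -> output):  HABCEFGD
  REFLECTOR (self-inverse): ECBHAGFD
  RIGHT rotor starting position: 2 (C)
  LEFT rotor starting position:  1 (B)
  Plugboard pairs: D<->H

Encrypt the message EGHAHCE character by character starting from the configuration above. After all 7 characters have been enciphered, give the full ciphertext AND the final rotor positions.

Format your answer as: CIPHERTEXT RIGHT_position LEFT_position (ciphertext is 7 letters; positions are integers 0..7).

Answer: BCCHAHG 1 2

Derivation:
Char 1 ('E'): step: R->3, L=1; E->plug->E->R->E->L->E->refl->A->L'->B->R'->B->plug->B
Char 2 ('G'): step: R->4, L=1; G->plug->G->R->G->L->C->refl->B->L'->C->R'->C->plug->C
Char 3 ('H'): step: R->5, L=1; H->plug->D->R->G->L->C->refl->B->L'->C->R'->C->plug->C
Char 4 ('A'): step: R->6, L=1; A->plug->A->R->A->L->H->refl->D->L'->D->R'->D->plug->H
Char 5 ('H'): step: R->7, L=1; H->plug->D->R->D->L->D->refl->H->L'->A->R'->A->plug->A
Char 6 ('C'): step: R->0, L->2 (L advanced); C->plug->C->R->C->L->C->refl->B->L'->F->R'->D->plug->H
Char 7 ('E'): step: R->1, L=2; E->plug->E->R->H->L->G->refl->F->L'->G->R'->G->plug->G
Final: ciphertext=BCCHAHG, RIGHT=1, LEFT=2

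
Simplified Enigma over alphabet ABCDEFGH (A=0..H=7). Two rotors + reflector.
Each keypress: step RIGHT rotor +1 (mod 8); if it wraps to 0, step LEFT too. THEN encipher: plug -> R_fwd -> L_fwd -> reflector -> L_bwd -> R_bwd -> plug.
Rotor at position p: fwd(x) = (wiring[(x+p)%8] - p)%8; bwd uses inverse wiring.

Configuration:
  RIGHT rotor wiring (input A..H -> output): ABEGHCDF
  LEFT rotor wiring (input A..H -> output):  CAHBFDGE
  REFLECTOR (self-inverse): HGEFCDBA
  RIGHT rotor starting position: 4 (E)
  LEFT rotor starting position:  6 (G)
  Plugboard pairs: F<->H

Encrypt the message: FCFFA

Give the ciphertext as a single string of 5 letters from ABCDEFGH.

Answer: DDBHE

Derivation:
Char 1 ('F'): step: R->5, L=6; F->plug->H->R->C->L->E->refl->C->L'->D->R'->D->plug->D
Char 2 ('C'): step: R->6, L=6; C->plug->C->R->C->L->E->refl->C->L'->D->R'->D->plug->D
Char 3 ('F'): step: R->7, L=6; F->plug->H->R->E->L->B->refl->G->L'->B->R'->B->plug->B
Char 4 ('F'): step: R->0, L->7 (L advanced); F->plug->H->R->F->L->G->refl->B->L'->C->R'->F->plug->H
Char 5 ('A'): step: R->1, L=7; A->plug->A->R->A->L->F->refl->D->L'->B->R'->E->plug->E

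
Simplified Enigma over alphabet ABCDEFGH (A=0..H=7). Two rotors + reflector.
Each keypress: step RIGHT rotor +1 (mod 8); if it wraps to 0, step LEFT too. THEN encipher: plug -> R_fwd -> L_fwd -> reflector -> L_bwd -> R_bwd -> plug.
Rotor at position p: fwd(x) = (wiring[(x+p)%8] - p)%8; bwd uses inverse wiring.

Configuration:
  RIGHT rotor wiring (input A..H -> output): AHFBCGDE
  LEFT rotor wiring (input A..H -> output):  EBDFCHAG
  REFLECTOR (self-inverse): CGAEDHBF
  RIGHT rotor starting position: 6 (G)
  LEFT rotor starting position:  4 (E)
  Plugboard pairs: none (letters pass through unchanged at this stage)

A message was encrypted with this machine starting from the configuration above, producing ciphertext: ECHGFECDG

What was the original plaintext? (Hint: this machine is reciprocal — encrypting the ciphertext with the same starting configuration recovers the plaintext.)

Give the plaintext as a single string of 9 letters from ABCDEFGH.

Answer: BEGCHGDGF

Derivation:
Char 1 ('E'): step: R->7, L=4; E->plug->E->R->C->L->E->refl->D->L'->B->R'->B->plug->B
Char 2 ('C'): step: R->0, L->5 (L advanced); C->plug->C->R->F->L->G->refl->B->L'->C->R'->E->plug->E
Char 3 ('H'): step: R->1, L=5; H->plug->H->R->H->L->F->refl->H->L'->D->R'->G->plug->G
Char 4 ('G'): step: R->2, L=5; G->plug->G->R->G->L->A->refl->C->L'->A->R'->C->plug->C
Char 5 ('F'): step: R->3, L=5; F->plug->F->R->F->L->G->refl->B->L'->C->R'->H->plug->H
Char 6 ('E'): step: R->4, L=5; E->plug->E->R->E->L->E->refl->D->L'->B->R'->G->plug->G
Char 7 ('C'): step: R->5, L=5; C->plug->C->R->H->L->F->refl->H->L'->D->R'->D->plug->D
Char 8 ('D'): step: R->6, L=5; D->plug->D->R->B->L->D->refl->E->L'->E->R'->G->plug->G
Char 9 ('G'): step: R->7, L=5; G->plug->G->R->H->L->F->refl->H->L'->D->R'->F->plug->F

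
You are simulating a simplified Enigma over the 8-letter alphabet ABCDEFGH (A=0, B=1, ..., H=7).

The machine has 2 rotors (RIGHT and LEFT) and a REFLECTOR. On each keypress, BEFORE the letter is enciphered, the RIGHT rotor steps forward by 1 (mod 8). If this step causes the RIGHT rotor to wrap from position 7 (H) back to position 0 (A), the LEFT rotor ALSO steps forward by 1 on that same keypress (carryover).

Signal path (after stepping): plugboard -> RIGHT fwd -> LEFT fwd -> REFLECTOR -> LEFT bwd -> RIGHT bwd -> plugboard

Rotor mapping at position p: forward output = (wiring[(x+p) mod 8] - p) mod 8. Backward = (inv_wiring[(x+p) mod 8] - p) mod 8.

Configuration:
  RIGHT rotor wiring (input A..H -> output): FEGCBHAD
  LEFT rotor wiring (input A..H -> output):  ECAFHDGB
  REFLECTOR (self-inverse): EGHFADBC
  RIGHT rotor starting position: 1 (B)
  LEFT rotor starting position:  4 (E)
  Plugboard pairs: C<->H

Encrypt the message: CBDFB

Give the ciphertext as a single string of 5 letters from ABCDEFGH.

Char 1 ('C'): step: R->2, L=4; C->plug->H->R->C->L->C->refl->H->L'->B->R'->F->plug->F
Char 2 ('B'): step: R->3, L=4; B->plug->B->R->G->L->E->refl->A->L'->E->R'->C->plug->H
Char 3 ('D'): step: R->4, L=4; D->plug->D->R->H->L->B->refl->G->L'->F->R'->A->plug->A
Char 4 ('F'): step: R->5, L=4; F->plug->F->R->B->L->H->refl->C->L'->C->R'->A->plug->A
Char 5 ('B'): step: R->6, L=4; B->plug->B->R->F->L->G->refl->B->L'->H->R'->C->plug->H

Answer: FHAAH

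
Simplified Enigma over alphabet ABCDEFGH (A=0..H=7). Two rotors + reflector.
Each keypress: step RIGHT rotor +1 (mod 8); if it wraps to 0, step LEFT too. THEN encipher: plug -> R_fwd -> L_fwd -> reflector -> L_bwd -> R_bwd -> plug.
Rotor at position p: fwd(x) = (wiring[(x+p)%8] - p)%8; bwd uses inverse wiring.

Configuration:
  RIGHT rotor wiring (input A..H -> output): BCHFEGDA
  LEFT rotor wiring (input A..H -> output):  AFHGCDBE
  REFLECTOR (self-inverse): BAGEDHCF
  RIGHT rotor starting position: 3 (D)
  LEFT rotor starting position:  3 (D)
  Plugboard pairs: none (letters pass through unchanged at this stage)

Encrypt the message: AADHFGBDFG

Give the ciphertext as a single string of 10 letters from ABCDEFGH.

Answer: CEBBEHAGDH

Derivation:
Char 1 ('A'): step: R->4, L=3; A->plug->A->R->A->L->D->refl->E->L'->H->R'->C->plug->C
Char 2 ('A'): step: R->5, L=3; A->plug->A->R->B->L->H->refl->F->L'->F->R'->E->plug->E
Char 3 ('D'): step: R->6, L=3; D->plug->D->R->E->L->B->refl->A->L'->C->R'->B->plug->B
Char 4 ('H'): step: R->7, L=3; H->plug->H->R->E->L->B->refl->A->L'->C->R'->B->plug->B
Char 5 ('F'): step: R->0, L->4 (L advanced); F->plug->F->R->G->L->D->refl->E->L'->E->R'->E->plug->E
Char 6 ('G'): step: R->1, L=4; G->plug->G->R->H->L->C->refl->G->L'->A->R'->H->plug->H
Char 7 ('B'): step: R->2, L=4; B->plug->B->R->D->L->A->refl->B->L'->F->R'->A->plug->A
Char 8 ('D'): step: R->3, L=4; D->plug->D->R->A->L->G->refl->C->L'->H->R'->G->plug->G
Char 9 ('F'): step: R->4, L=4; F->plug->F->R->G->L->D->refl->E->L'->E->R'->D->plug->D
Char 10 ('G'): step: R->5, L=4; G->plug->G->R->A->L->G->refl->C->L'->H->R'->H->plug->H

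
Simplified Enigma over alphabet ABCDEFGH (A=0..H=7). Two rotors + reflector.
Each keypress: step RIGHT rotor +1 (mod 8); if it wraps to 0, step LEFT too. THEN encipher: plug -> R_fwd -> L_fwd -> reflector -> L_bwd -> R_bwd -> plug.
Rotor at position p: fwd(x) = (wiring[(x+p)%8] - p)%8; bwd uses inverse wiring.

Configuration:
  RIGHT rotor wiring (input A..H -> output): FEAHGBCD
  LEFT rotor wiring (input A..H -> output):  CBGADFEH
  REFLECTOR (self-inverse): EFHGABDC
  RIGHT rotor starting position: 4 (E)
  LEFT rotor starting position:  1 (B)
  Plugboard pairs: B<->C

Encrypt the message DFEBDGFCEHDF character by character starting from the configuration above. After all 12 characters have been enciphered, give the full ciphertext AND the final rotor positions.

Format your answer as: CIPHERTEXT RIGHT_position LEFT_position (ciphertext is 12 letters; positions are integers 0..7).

Answer: ABAEGFHAAFHC 0 3

Derivation:
Char 1 ('D'): step: R->5, L=1; D->plug->D->R->A->L->A->refl->E->L'->E->R'->A->plug->A
Char 2 ('F'): step: R->6, L=1; F->plug->F->R->B->L->F->refl->B->L'->H->R'->C->plug->B
Char 3 ('E'): step: R->7, L=1; E->plug->E->R->A->L->A->refl->E->L'->E->R'->A->plug->A
Char 4 ('B'): step: R->0, L->2 (L advanced); B->plug->C->R->A->L->E->refl->A->L'->G->R'->E->plug->E
Char 5 ('D'): step: R->1, L=2; D->plug->D->R->F->L->F->refl->B->L'->C->R'->G->plug->G
Char 6 ('G'): step: R->2, L=2; G->plug->G->R->D->L->D->refl->G->L'->B->R'->F->plug->F
Char 7 ('F'): step: R->3, L=2; F->plug->F->R->C->L->B->refl->F->L'->F->R'->H->plug->H
Char 8 ('C'): step: R->4, L=2; C->plug->B->R->F->L->F->refl->B->L'->C->R'->A->plug->A
Char 9 ('E'): step: R->5, L=2; E->plug->E->R->H->L->H->refl->C->L'->E->R'->A->plug->A
Char 10 ('H'): step: R->6, L=2; H->plug->H->R->D->L->D->refl->G->L'->B->R'->F->plug->F
Char 11 ('D'): step: R->7, L=2; D->plug->D->R->B->L->G->refl->D->L'->D->R'->H->plug->H
Char 12 ('F'): step: R->0, L->3 (L advanced); F->plug->F->R->B->L->A->refl->E->L'->E->R'->B->plug->C
Final: ciphertext=ABAEGFHAAFHC, RIGHT=0, LEFT=3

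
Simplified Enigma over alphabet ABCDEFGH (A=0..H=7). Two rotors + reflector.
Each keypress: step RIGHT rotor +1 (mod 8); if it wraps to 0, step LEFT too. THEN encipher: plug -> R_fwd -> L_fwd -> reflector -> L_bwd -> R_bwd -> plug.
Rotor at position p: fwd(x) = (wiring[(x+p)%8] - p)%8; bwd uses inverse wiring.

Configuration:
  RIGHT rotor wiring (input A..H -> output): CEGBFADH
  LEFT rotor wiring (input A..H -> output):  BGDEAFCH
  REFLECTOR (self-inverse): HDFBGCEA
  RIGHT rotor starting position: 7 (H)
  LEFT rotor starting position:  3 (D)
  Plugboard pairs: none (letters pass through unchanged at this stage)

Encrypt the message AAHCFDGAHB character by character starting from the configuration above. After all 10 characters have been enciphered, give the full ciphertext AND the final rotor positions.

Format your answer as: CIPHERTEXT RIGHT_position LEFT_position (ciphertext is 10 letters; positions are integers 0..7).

Char 1 ('A'): step: R->0, L->4 (L advanced); A->plug->A->R->C->L->G->refl->E->L'->A->R'->F->plug->F
Char 2 ('A'): step: R->1, L=4; A->plug->A->R->D->L->D->refl->B->L'->B->R'->H->plug->H
Char 3 ('H'): step: R->2, L=4; H->plug->H->R->C->L->G->refl->E->L'->A->R'->G->plug->G
Char 4 ('C'): step: R->3, L=4; C->plug->C->R->F->L->C->refl->F->L'->E->R'->E->plug->E
Char 5 ('F'): step: R->4, L=4; F->plug->F->R->A->L->E->refl->G->L'->C->R'->G->plug->G
Char 6 ('D'): step: R->5, L=4; D->plug->D->R->F->L->C->refl->F->L'->E->R'->G->plug->G
Char 7 ('G'): step: R->6, L=4; G->plug->G->R->H->L->A->refl->H->L'->G->R'->D->plug->D
Char 8 ('A'): step: R->7, L=4; A->plug->A->R->A->L->E->refl->G->L'->C->R'->E->plug->E
Char 9 ('H'): step: R->0, L->5 (L advanced); H->plug->H->R->H->L->D->refl->B->L'->E->R'->B->plug->B
Char 10 ('B'): step: R->1, L=5; B->plug->B->R->F->L->G->refl->E->L'->D->R'->A->plug->A
Final: ciphertext=FHGEGGDEBA, RIGHT=1, LEFT=5

Answer: FHGEGGDEBA 1 5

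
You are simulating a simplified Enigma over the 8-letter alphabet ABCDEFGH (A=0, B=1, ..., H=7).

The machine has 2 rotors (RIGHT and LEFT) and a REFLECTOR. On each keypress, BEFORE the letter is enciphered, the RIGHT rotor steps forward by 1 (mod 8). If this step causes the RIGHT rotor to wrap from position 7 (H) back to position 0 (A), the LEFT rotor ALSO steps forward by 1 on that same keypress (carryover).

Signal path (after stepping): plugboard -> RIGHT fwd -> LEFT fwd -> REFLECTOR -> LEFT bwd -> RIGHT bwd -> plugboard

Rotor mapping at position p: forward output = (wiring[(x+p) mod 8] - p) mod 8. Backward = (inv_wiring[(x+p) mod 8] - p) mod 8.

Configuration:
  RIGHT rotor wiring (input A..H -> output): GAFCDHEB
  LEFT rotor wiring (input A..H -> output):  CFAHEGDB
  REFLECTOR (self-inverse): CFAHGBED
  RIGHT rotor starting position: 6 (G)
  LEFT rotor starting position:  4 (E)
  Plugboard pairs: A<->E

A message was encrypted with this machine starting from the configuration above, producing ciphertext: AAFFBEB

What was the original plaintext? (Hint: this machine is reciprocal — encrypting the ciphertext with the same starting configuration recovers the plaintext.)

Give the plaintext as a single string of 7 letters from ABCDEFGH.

Char 1 ('A'): step: R->7, L=4; A->plug->E->R->D->L->F->refl->B->L'->F->R'->H->plug->H
Char 2 ('A'): step: R->0, L->5 (L advanced); A->plug->E->R->D->L->F->refl->B->L'->A->R'->B->plug->B
Char 3 ('F'): step: R->1, L=5; F->plug->F->R->D->L->F->refl->B->L'->A->R'->G->plug->G
Char 4 ('F'): step: R->2, L=5; F->plug->F->R->H->L->H->refl->D->L'->F->R'->D->plug->D
Char 5 ('B'): step: R->3, L=5; B->plug->B->R->A->L->B->refl->F->L'->D->R'->F->plug->F
Char 6 ('E'): step: R->4, L=5; E->plug->A->R->H->L->H->refl->D->L'->F->R'->D->plug->D
Char 7 ('B'): step: R->5, L=5; B->plug->B->R->H->L->H->refl->D->L'->F->R'->G->plug->G

Answer: HBGDFDG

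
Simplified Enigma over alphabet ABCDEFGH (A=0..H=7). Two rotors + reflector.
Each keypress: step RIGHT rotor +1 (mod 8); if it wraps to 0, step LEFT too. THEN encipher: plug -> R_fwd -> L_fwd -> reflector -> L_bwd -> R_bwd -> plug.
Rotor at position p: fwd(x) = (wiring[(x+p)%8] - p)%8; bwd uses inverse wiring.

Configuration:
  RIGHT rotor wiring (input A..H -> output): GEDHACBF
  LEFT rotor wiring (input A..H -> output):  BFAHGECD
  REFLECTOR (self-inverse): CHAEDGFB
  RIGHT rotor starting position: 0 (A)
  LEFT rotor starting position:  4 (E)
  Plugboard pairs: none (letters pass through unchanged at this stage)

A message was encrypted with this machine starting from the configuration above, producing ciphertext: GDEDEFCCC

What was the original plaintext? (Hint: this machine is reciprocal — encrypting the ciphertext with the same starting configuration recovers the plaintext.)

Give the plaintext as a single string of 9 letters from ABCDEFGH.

Answer: BAAFFCGHG

Derivation:
Char 1 ('G'): step: R->1, L=4; G->plug->G->R->E->L->F->refl->G->L'->C->R'->B->plug->B
Char 2 ('D'): step: R->2, L=4; D->plug->D->R->A->L->C->refl->A->L'->B->R'->A->plug->A
Char 3 ('E'): step: R->3, L=4; E->plug->E->R->C->L->G->refl->F->L'->E->R'->A->plug->A
Char 4 ('D'): step: R->4, L=4; D->plug->D->R->B->L->A->refl->C->L'->A->R'->F->plug->F
Char 5 ('E'): step: R->5, L=4; E->plug->E->R->H->L->D->refl->E->L'->G->R'->F->plug->F
Char 6 ('F'): step: R->6, L=4; F->plug->F->R->B->L->A->refl->C->L'->A->R'->C->plug->C
Char 7 ('C'): step: R->7, L=4; C->plug->C->R->F->L->B->refl->H->L'->D->R'->G->plug->G
Char 8 ('C'): step: R->0, L->5 (L advanced); C->plug->C->R->D->L->E->refl->D->L'->F->R'->H->plug->H
Char 9 ('C'): step: R->1, L=5; C->plug->C->R->G->L->C->refl->A->L'->E->R'->G->plug->G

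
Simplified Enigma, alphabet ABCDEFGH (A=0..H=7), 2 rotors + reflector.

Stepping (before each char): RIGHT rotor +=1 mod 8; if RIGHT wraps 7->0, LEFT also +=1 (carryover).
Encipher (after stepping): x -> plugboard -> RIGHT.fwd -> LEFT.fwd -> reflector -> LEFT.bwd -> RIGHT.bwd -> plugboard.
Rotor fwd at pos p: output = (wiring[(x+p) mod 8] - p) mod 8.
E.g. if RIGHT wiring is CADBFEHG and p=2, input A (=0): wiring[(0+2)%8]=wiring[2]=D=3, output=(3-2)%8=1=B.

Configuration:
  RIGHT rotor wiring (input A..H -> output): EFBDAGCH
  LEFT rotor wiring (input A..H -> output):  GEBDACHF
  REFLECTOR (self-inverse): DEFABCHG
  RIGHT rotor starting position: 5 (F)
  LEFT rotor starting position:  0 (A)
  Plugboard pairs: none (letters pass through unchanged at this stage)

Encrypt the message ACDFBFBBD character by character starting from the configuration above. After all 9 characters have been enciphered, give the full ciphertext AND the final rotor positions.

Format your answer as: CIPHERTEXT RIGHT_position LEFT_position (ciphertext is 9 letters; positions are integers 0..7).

Char 1 ('A'): step: R->6, L=0; A->plug->A->R->E->L->A->refl->D->L'->D->R'->E->plug->E
Char 2 ('C'): step: R->7, L=0; C->plug->C->R->G->L->H->refl->G->L'->A->R'->A->plug->A
Char 3 ('D'): step: R->0, L->1 (L advanced); D->plug->D->R->D->L->H->refl->G->L'->F->R'->B->plug->B
Char 4 ('F'): step: R->1, L=1; F->plug->F->R->B->L->A->refl->D->L'->A->R'->B->plug->B
Char 5 ('B'): step: R->2, L=1; B->plug->B->R->B->L->A->refl->D->L'->A->R'->E->plug->E
Char 6 ('F'): step: R->3, L=1; F->plug->F->R->B->L->A->refl->D->L'->A->R'->A->plug->A
Char 7 ('B'): step: R->4, L=1; B->plug->B->R->C->L->C->refl->F->L'->H->R'->H->plug->H
Char 8 ('B'): step: R->5, L=1; B->plug->B->R->F->L->G->refl->H->L'->D->R'->H->plug->H
Char 9 ('D'): step: R->6, L=1; D->plug->D->R->H->L->F->refl->C->L'->C->R'->G->plug->G
Final: ciphertext=EABBEAHHG, RIGHT=6, LEFT=1

Answer: EABBEAHHG 6 1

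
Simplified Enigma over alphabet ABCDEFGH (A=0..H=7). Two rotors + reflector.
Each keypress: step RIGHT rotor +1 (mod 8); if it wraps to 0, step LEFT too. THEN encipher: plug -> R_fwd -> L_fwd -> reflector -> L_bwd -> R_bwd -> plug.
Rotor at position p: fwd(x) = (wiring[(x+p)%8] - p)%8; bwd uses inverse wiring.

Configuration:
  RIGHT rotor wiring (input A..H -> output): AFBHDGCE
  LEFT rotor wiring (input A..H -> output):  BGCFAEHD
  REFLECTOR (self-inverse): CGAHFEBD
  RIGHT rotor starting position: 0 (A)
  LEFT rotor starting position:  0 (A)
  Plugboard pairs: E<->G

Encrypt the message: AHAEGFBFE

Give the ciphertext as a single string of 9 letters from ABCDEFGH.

Char 1 ('A'): step: R->1, L=0; A->plug->A->R->E->L->A->refl->C->L'->C->R'->D->plug->D
Char 2 ('H'): step: R->2, L=0; H->plug->H->R->D->L->F->refl->E->L'->F->R'->B->plug->B
Char 3 ('A'): step: R->3, L=0; A->plug->A->R->E->L->A->refl->C->L'->C->R'->G->plug->E
Char 4 ('E'): step: R->4, L=0; E->plug->G->R->F->L->E->refl->F->L'->D->R'->H->plug->H
Char 5 ('G'): step: R->5, L=0; G->plug->E->R->A->L->B->refl->G->L'->B->R'->A->plug->A
Char 6 ('F'): step: R->6, L=0; F->plug->F->R->B->L->G->refl->B->L'->A->R'->H->plug->H
Char 7 ('B'): step: R->7, L=0; B->plug->B->R->B->L->G->refl->B->L'->A->R'->E->plug->G
Char 8 ('F'): step: R->0, L->1 (L advanced); F->plug->F->R->G->L->C->refl->A->L'->H->R'->D->plug->D
Char 9 ('E'): step: R->1, L=1; E->plug->G->R->D->L->H->refl->D->L'->E->R'->A->plug->A

Answer: DBEHAHGDA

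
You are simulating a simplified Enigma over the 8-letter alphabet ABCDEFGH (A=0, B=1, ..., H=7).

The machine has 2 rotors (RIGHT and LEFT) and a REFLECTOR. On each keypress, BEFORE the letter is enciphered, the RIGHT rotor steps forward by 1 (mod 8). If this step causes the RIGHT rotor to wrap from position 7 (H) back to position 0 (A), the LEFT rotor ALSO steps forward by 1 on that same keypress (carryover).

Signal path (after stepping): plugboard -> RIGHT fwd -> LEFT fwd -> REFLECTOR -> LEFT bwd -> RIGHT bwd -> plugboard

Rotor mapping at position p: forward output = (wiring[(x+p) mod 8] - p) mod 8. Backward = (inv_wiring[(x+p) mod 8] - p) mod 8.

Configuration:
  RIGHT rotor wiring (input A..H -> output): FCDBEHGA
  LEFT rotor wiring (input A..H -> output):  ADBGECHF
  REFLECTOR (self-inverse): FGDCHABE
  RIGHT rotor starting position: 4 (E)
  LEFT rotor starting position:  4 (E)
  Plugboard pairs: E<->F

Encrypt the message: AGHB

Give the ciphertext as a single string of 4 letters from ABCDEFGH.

Answer: HAFH

Derivation:
Char 1 ('A'): step: R->5, L=4; A->plug->A->R->C->L->D->refl->C->L'->H->R'->H->plug->H
Char 2 ('G'): step: R->6, L=4; G->plug->G->R->G->L->F->refl->A->L'->A->R'->A->plug->A
Char 3 ('H'): step: R->7, L=4; H->plug->H->R->H->L->C->refl->D->L'->C->R'->E->plug->F
Char 4 ('B'): step: R->0, L->5 (L advanced); B->plug->B->R->C->L->A->refl->F->L'->A->R'->H->plug->H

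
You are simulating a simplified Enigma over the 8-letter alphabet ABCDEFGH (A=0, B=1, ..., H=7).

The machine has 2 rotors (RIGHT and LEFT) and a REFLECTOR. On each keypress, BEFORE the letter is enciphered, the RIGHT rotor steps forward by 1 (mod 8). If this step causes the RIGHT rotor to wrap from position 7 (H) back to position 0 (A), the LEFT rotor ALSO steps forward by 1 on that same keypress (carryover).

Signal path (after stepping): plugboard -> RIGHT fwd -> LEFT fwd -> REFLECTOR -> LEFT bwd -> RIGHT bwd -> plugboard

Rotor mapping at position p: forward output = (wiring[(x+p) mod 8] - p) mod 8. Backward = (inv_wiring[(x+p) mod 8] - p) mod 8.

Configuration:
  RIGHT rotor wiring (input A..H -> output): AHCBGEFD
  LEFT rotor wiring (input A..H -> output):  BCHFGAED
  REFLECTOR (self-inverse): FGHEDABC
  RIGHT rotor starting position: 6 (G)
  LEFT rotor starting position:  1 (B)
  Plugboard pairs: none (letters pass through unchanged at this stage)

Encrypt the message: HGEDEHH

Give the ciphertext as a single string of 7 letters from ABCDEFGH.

Answer: AHDFHFE

Derivation:
Char 1 ('H'): step: R->7, L=1; H->plug->H->R->G->L->C->refl->H->L'->E->R'->A->plug->A
Char 2 ('G'): step: R->0, L->2 (L advanced); G->plug->G->R->F->L->B->refl->G->L'->D->R'->H->plug->H
Char 3 ('E'): step: R->1, L=2; E->plug->E->R->D->L->G->refl->B->L'->F->R'->D->plug->D
Char 4 ('D'): step: R->2, L=2; D->plug->D->R->C->L->E->refl->D->L'->B->R'->F->plug->F
Char 5 ('E'): step: R->3, L=2; E->plug->E->R->A->L->F->refl->A->L'->H->R'->H->plug->H
Char 6 ('H'): step: R->4, L=2; H->plug->H->R->F->L->B->refl->G->L'->D->R'->F->plug->F
Char 7 ('H'): step: R->5, L=2; H->plug->H->R->B->L->D->refl->E->L'->C->R'->E->plug->E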